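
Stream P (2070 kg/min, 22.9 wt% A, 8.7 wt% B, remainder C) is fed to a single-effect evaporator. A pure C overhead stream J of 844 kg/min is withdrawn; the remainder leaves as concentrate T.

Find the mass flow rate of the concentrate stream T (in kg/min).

Concentrate = 2070 − 844 = 1226 kg/min.

1226 kg/min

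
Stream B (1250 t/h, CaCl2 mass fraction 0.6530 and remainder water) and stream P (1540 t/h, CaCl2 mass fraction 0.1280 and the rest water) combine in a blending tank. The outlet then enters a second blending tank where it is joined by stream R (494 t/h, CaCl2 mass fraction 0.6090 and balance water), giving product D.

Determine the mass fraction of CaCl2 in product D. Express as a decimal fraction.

Overall, product flow = 3284 t/h.
CaCl2 in = 1250×0.653 + 1540×0.128 + 494×0.609 = 1314.2 t/h.
CaCl2 fraction in D = 0.4002.

0.4002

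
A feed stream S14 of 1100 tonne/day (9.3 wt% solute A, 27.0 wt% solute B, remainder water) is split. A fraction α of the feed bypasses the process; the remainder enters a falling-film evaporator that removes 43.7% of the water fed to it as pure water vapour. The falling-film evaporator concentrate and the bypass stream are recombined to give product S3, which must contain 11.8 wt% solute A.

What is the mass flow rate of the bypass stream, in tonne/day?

All 1100×0.093 = 102.3 tonne/day of solute A reaches S3, so S3 = 102.3/0.118 = 866.95 tonne/day and vapour = 233.05 tonne/day.
The evaporator receives (1−α)·1100 of feed at 0.637 water and removes 0.437 of that water:
0.437×0.637×(1−α)×1100 = 233.05
(1−α) = 233.05/306.21 = 0.7611;  α = 0.2389.
Bypass flow = 0.2389×1100 = 262.8 tonne/day.

262.8 tonne/day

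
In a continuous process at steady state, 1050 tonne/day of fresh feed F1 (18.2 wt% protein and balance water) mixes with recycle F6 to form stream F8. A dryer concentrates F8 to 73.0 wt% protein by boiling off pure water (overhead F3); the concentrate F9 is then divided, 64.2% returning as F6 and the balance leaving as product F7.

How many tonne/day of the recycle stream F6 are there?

Overall protein balance (none leaves overhead): protein in fresh feed = protein in product, i.e. 1050×0.182 = (1−0.642)·F9·0.730.
F9 = 191.1/(0.730×0.358) = 731.23 tonne/day.
Recycle F6 = 0.642×731.23 = 469.45 tonne/day.

469.5 tonne/day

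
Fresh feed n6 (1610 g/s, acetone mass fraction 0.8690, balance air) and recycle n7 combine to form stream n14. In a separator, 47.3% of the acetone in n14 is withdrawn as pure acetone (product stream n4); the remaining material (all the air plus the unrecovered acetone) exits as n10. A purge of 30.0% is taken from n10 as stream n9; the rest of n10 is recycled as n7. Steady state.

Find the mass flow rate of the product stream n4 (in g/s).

acetone in n14: m_A = 1610×0.869 + (1−0.300)·(1−0.473)·m_A, so m_A = 1399.1/0.6311 = 2216.9 g/s.
Product n4 = 0.473×2216.9 = 1048.6 g/s.

1049 g/s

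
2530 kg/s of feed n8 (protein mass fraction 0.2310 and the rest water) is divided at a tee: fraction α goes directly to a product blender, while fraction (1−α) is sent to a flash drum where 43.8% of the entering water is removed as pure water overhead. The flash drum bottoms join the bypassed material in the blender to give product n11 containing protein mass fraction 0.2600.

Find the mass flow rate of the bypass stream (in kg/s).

1692 kg/s

All 2530×0.231 = 584.43 kg/s of protein reaches n11, so n11 = 584.43/0.260 = 2247.8 kg/s and vapour = 282.19 kg/s.
The evaporator receives (1−α)·2530 of feed at 0.769 water and removes 0.438 of that water:
0.438×0.769×(1−α)×2530 = 282.19
(1−α) = 282.19/852.16 = 0.3311;  α = 0.6689.
Bypass flow = 0.6689×2530 = 1692.2 kg/s.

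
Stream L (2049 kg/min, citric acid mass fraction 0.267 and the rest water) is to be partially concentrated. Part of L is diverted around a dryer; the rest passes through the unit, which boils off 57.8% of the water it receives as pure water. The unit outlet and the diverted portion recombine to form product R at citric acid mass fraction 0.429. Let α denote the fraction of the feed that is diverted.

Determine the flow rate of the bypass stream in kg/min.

222.7 kg/min

All 2049×0.267 = 547.08 kg/min of citric acid reaches R, so R = 547.08/0.429 = 1275.3 kg/min and vapour = 773.75 kg/min.
The evaporator receives (1−α)·2049 of feed at 0.733 water and removes 0.578 of that water:
0.578×0.733×(1−α)×2049 = 773.75
(1−α) = 773.75/868.11 = 0.8913;  α = 0.1087.
Bypass flow = 0.1087×2049 = 222.72 kg/min.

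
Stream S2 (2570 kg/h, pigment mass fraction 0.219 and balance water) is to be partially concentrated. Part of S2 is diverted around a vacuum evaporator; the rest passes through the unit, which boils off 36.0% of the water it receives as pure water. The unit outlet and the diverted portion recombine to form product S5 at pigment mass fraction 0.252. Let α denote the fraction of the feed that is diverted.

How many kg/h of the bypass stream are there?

All 2570×0.219 = 562.83 kg/h of pigment reaches S5, so S5 = 562.83/0.252 = 2233.5 kg/h and vapour = 336.55 kg/h.
The evaporator receives (1−α)·2570 of feed at 0.781 water and removes 0.360 of that water:
0.360×0.781×(1−α)×2570 = 336.55
(1−α) = 336.55/722.58 = 0.4658;  α = 0.5342.
Bypass flow = 0.5342×2570 = 1373 kg/h.

1373 kg/h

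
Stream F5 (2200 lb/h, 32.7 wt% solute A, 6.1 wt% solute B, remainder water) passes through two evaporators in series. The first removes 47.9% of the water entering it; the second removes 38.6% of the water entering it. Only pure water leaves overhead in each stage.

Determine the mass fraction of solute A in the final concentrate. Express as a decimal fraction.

0.560

water in feed = 2200×0.612 = 1346.4 lb/h.
After stage 1: water left = (1−0.479)×1346.4 = 701.47; stream total = 1555.1 lb/h.
After stage 2: water left = (1−0.386)×701.47 = 430.71; final concentrate = 1284.3 lb/h.
solute A fraction = 719.4/1284.3 = 0.560.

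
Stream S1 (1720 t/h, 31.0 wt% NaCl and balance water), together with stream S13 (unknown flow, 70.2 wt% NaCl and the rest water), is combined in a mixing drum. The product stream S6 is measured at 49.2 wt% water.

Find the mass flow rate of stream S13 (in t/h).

Let S13 be the unknown flow. Total out = 1720 + S13.
water balance: 1186.8 + 0.298·S13 = 0.492·(1720 + S13)
(0.298 − 0.492)·S13 = 0.492×1720 − 1186.8 = -340.56
S13 = -340.56 / -0.194 = 1755.5 t/h

1755 t/h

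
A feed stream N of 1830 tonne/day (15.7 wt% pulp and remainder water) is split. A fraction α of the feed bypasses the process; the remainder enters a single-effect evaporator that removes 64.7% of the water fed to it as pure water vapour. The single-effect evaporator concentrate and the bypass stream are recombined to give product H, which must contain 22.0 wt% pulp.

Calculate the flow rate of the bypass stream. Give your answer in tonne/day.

All 1830×0.157 = 287.31 tonne/day of pulp reaches H, so H = 287.31/0.220 = 1306 tonne/day and vapour = 524.05 tonne/day.
The evaporator receives (1−α)·1830 of feed at 0.843 water and removes 0.647 of that water:
0.647×0.843×(1−α)×1830 = 524.05
(1−α) = 524.05/998.12 = 0.5250;  α = 0.4750.
Bypass flow = 0.4750×1830 = 869.19 tonne/day.

869.2 tonne/day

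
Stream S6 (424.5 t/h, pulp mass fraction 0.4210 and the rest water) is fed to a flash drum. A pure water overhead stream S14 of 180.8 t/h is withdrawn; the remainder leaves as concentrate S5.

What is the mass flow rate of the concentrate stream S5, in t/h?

243.7 t/h

Concentrate = 424.5 − 180.8 = 243.7 t/h.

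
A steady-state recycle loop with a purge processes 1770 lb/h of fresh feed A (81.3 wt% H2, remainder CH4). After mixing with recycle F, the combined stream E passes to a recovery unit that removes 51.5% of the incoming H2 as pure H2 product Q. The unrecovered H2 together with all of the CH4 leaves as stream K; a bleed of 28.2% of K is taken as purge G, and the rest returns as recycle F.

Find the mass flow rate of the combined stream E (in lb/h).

CH4 enters only via A and leaves only via the purge: 1770×0.187 = 0.282×(CH4 in K), and the recovery unit passes all CH4, so CH4 in E = CH4 in K = 1173.7 lb/h.
H2 in E: m_A = 1770×0.813 + (1−0.282)·(1−0.515)·m_A, so m_A = 1439/0.6518 = 2207.8 lb/h.
E = 2207.8 + 1173.7 = 3381.6 lb/h.

3382 lb/h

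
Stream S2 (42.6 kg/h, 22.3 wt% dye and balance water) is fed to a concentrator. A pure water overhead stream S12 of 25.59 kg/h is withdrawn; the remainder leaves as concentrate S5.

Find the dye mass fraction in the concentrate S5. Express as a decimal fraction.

dye is not removed: 42.6×0.223 = 9.4998 kg/h of dye enters S5.
Concentrate = 42.6 − 25.59 = 17.01 kg/h.
Mass fraction = 9.4998/17.01 = 0.558.

0.558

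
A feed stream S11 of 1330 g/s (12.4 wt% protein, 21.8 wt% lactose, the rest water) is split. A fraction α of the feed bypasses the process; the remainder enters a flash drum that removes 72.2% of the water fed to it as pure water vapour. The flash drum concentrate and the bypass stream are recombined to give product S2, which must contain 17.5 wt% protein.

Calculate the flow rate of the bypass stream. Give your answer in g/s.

514.1 g/s

All 1330×0.124 = 164.92 g/s of protein reaches S2, so S2 = 164.92/0.175 = 942.4 g/s and vapour = 387.6 g/s.
The evaporator receives (1−α)·1330 of feed at 0.658 water and removes 0.722 of that water:
0.722×0.658×(1−α)×1330 = 387.6
(1−α) = 387.6/631.85 = 0.6134;  α = 0.3866.
Bypass flow = 0.3866×1330 = 514.13 g/s.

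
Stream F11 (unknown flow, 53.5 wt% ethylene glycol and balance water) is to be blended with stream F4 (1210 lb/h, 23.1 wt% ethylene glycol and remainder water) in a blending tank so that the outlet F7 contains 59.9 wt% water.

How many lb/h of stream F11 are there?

1535 lb/h

Let F11 be the unknown flow. Total out = 1210 + F11.
water balance: 930.49 + 0.465·F11 = 0.599·(1210 + F11)
(0.465 − 0.599)·F11 = 0.599×1210 − 930.49 = -205.7
F11 = -205.7 / -0.134 = 1535.1 lb/h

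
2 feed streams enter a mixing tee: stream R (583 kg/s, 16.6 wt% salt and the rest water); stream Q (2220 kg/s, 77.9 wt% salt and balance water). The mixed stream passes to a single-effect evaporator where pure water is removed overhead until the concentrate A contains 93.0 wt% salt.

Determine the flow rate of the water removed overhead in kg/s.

salt entering = 583×0.166 + 2220×0.779 = 1826.2 kg/s.
All salt reports to A, so A = 1826.2/0.930 = 1963.6 kg/s.
Total feed = 2803 kg/s; overhead = 2803 − 1963.6 = 839.39 kg/s.

839.4 kg/s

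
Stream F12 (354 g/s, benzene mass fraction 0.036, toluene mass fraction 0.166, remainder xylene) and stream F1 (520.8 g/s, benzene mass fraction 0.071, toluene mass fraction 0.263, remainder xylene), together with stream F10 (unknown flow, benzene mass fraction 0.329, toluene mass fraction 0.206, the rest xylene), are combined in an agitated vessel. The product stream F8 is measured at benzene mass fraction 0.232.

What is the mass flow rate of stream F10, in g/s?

Let F10 be the unknown flow. Total out = 874.8 + F10.
benzene balance: 49.721 + 0.329·F10 = 0.232·(874.8 + F10)
(0.329 − 0.232)·F10 = 0.232×874.8 − 49.721 = 153.23
F10 = 153.23 / 0.097 = 1579.7 g/s

1580 g/s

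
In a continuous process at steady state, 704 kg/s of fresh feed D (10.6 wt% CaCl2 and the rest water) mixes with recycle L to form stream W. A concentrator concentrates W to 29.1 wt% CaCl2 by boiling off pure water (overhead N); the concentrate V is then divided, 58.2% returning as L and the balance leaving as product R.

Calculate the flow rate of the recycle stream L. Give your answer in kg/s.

Overall CaCl2 balance (none leaves overhead): CaCl2 in fresh feed = CaCl2 in product, i.e. 704×0.106 = (1−0.582)·V·0.291.
V = 74.624/(0.291×0.418) = 613.49 kg/s.
Recycle L = 0.582×613.49 = 357.05 kg/s.

357.1 kg/s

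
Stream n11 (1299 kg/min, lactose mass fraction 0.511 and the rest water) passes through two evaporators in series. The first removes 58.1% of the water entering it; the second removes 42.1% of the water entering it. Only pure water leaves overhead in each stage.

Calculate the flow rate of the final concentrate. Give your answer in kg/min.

817.9 kg/min

water in feed = 1299×0.489 = 635.21 kg/min.
After stage 1: water left = (1−0.581)×635.21 = 266.15; stream total = 929.94 kg/min.
After stage 2: water left = (1−0.421)×266.15 = 154.1; final concentrate = 817.89 kg/min.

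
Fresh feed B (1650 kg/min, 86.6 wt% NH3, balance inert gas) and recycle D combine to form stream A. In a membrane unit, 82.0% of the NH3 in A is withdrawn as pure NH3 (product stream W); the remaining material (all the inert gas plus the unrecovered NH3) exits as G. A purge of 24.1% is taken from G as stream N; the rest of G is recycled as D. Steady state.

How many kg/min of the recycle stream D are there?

922.4 kg/min

inert gas enters only via B and leaves only via the purge: 1650×0.134 = 0.241×(inert gas in G), and the membrane unit passes all inert gas, so inert gas in A = inert gas in G = 917.43 kg/min.
NH3 in A: m_A = 1650×0.866 + (1−0.241)·(1−0.820)·m_A, so m_A = 1428.9/0.8634 = 1655 kg/min.
G = (1−0.820)×1655 + 917.43 = 1215.3 kg/min.
Recycle D = (1−0.241)×1215.3 = 922.43 kg/min.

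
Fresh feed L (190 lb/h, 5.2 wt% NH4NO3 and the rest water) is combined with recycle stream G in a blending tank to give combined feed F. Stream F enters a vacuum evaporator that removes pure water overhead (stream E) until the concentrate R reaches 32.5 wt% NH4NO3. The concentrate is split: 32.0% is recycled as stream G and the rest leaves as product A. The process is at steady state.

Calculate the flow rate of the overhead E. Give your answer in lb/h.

159.6 lb/h

Overall NH4NO3 balance (none leaves overhead): NH4NO3 in fresh feed = NH4NO3 in product, i.e. 190×0.052 = (1−0.320)·R·0.325.
R = 9.88/(0.325×0.680) = 44.706 lb/h.
Recycle G = 0.320×44.706 = 14.306 lb/h.
Combined feed F = 190 + 14.306 = 204.31 lb/h.
Overhead E = F − R = 204.31 − 44.706 = 159.6 lb/h.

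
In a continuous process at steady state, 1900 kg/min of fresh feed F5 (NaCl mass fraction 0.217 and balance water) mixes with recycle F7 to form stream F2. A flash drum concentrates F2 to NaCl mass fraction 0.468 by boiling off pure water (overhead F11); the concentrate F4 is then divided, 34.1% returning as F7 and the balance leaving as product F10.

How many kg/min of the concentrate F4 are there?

1337 kg/min

Overall NaCl balance (none leaves overhead): NaCl in fresh feed = NaCl in product, i.e. 1900×0.217 = (1−0.341)·F4·0.468.
F4 = 412.3/(0.468×0.659) = 1336.8 kg/min.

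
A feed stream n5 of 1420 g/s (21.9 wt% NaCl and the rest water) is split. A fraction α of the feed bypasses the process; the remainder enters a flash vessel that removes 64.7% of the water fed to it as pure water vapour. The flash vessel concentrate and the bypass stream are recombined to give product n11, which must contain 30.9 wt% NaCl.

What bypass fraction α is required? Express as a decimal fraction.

0.424

All 1420×0.219 = 310.98 g/s of NaCl reaches n11, so n11 = 310.98/0.309 = 1006.4 g/s and vapour = 413.59 g/s.
The evaporator receives (1−α)·1420 of feed at 0.781 water and removes 0.647 of that water:
0.647×0.781×(1−α)×1420 = 413.59
(1−α) = 413.59/717.54 = 0.5764;  α = 0.4236.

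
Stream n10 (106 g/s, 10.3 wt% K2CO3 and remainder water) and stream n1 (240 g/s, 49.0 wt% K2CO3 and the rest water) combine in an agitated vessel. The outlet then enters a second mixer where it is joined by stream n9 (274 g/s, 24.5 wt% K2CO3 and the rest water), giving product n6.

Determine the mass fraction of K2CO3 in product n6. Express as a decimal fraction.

Overall, product flow = 620 g/s.
K2CO3 in = 106×0.103 + 240×0.490 + 274×0.245 = 195.65 g/s.
K2CO3 fraction in n6 = 0.316.

0.316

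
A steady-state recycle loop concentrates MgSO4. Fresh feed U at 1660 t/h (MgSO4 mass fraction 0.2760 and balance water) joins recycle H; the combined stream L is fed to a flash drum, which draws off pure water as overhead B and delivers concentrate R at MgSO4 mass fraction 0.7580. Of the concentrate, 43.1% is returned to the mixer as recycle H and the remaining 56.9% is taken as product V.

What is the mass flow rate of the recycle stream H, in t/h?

457.8 t/h

Overall MgSO4 balance (none leaves overhead): MgSO4 in fresh feed = MgSO4 in product, i.e. 1660×0.276 = (1−0.431)·R·0.758.
R = 458.16/(0.758×0.569) = 1062.3 t/h.
Recycle H = 0.431×1062.3 = 457.84 t/h.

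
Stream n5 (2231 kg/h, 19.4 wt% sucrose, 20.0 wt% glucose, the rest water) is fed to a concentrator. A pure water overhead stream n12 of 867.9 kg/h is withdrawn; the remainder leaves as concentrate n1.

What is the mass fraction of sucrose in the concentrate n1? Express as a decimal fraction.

0.318

sucrose is not removed: 2231×0.194 = 432.81 kg/h of sucrose enters n1.
Concentrate = 2231 − 867.9 = 1363.1 kg/h.
Mass fraction = 432.81/1363.1 = 0.318.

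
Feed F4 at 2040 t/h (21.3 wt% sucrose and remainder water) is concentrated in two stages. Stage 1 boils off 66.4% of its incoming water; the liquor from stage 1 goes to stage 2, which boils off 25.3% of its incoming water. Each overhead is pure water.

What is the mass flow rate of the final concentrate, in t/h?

water in feed = 2040×0.787 = 1605.5 t/h.
After stage 1: water left = (1−0.664)×1605.5 = 539.44; stream total = 973.96 t/h.
After stage 2: water left = (1−0.253)×539.44 = 402.96; final concentrate = 837.48 t/h.

837.5 t/h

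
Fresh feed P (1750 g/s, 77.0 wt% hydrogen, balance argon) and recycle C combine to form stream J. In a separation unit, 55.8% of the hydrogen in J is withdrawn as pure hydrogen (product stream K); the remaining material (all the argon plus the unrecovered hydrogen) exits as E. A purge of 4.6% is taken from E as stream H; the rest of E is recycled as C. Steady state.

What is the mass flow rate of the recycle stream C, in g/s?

9330 g/s

argon enters only via P and leaves only via the purge: 1750×0.230 = 0.046×(argon in E), and the separation unit passes all argon, so argon in J = argon in E = 8750 g/s.
hydrogen in J: m_A = 1750×0.770 + (1−0.046)·(1−0.558)·m_A, so m_A = 1347.5/0.5783 = 2330 g/s.
E = (1−0.558)×2330 + 8750 = 9779.8 g/s.
Recycle C = (1−0.046)×9779.8 = 9330 g/s.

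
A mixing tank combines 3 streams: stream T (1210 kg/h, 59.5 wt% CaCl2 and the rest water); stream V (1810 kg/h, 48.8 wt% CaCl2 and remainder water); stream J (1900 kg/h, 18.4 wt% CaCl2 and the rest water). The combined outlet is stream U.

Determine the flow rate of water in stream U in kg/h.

water out = water in = 1210×0.405 + 1810×0.512 + 1900×0.816 = 2967.2 kg/h.

2967 kg/h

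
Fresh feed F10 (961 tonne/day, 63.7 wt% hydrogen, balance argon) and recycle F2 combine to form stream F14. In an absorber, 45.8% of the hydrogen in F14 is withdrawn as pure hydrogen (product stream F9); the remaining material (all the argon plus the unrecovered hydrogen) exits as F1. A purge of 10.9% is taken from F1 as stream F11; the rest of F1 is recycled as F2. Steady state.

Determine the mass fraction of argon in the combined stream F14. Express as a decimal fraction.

0.730

argon enters only via F10 and leaves only via the purge: 961×0.363 = 0.109×(argon in F1), and the absorber passes all argon, so argon in F14 = argon in F1 = 3200.4 tonne/day.
hydrogen in F14: m_A = 961×0.637 + (1−0.109)·(1−0.458)·m_A, so m_A = 612.16/0.5171 = 1183.9 tonne/day.
F14 = 1183.9 + 3200.4 = 4384.3 tonne/day.
argon fraction in F14 = 3200.4/4384.3 = 0.730.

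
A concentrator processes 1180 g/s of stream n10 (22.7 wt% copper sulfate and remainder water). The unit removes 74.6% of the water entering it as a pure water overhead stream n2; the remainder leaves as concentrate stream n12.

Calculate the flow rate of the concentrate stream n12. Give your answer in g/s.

water entering = 1180×0.773 = 912.14 g/s; overhead removed = 0.746×912.14 = 680.46 g/s.
Concentrate = 1180 − 680.46 = 499.54 g/s.

499.5 g/s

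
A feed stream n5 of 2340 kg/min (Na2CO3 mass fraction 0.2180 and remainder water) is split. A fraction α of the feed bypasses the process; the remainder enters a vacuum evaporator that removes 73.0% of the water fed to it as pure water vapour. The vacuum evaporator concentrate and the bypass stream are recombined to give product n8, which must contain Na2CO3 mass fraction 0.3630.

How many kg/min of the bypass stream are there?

702.6 kg/min

All 2340×0.218 = 510.12 kg/min of Na2CO3 reaches n8, so n8 = 510.12/0.363 = 1405.3 kg/min and vapour = 934.71 kg/min.
The evaporator receives (1−α)·2340 of feed at 0.782 water and removes 0.730 of that water:
0.730×0.782×(1−α)×2340 = 934.71
(1−α) = 934.71/1335.8 = 0.6997;  α = 0.3003.
Bypass flow = 0.3003×2340 = 702.63 kg/min.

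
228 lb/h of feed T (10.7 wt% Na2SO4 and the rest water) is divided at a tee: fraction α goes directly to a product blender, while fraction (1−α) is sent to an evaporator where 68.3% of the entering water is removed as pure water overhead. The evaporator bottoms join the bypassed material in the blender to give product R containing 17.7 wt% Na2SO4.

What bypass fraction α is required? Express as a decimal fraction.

All 228×0.107 = 24.396 lb/h of Na2SO4 reaches R, so R = 24.396/0.177 = 137.83 lb/h and vapour = 90.169 lb/h.
The evaporator receives (1−α)·228 of feed at 0.893 water and removes 0.683 of that water:
0.683×0.893×(1−α)×228 = 90.169
(1−α) = 90.169/139.06 = 0.6484;  α = 0.3516.

0.352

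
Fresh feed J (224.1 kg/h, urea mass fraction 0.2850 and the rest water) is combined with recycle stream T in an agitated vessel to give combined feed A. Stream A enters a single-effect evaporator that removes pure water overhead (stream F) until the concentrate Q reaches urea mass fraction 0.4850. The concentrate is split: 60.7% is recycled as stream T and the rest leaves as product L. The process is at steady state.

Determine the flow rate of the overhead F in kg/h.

Overall urea balance (none leaves overhead): urea in fresh feed = urea in product, i.e. 224.1×0.285 = (1−0.607)·Q·0.485.
Q = 63.868/(0.485×0.393) = 335.08 kg/h.
Recycle T = 0.607×335.08 = 203.4 kg/h.
Combined feed A = 224.1 + 203.4 = 427.5 kg/h.
Overhead F = A − Q = 427.5 − 335.08 = 92.412 kg/h.

92.41 kg/h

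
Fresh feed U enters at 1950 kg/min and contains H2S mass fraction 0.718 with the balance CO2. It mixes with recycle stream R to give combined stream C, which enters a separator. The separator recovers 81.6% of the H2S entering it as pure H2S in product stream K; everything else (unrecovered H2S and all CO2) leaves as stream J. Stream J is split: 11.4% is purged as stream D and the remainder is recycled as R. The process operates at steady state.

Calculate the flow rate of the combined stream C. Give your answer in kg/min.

6496 kg/min

CO2 enters only via U and leaves only via the purge: 1950×0.282 = 0.114×(CO2 in J), and the separator passes all CO2, so CO2 in C = CO2 in J = 4823.7 kg/min.
H2S in C: m_A = 1950×0.718 + (1−0.114)·(1−0.816)·m_A, so m_A = 1400.1/0.8370 = 1672.8 kg/min.
C = 1672.8 + 4823.7 = 6496.5 kg/min.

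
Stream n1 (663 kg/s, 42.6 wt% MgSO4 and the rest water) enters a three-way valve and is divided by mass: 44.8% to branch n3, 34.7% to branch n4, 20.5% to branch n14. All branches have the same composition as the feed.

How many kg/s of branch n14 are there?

135.9 kg/s

Branch n14 flow = 0.205×663 = 135.91 kg/s.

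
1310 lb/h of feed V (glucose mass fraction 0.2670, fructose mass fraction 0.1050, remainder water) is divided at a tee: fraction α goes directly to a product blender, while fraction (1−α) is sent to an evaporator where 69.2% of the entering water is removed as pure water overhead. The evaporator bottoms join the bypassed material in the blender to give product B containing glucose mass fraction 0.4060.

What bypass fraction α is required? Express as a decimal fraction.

0.212

All 1310×0.267 = 349.77 lb/h of glucose reaches B, so B = 349.77/0.406 = 861.5 lb/h and vapour = 448.5 lb/h.
The evaporator receives (1−α)·1310 of feed at 0.628 water and removes 0.692 of that water:
0.692×0.628×(1−α)×1310 = 448.5
(1−α) = 448.5/569.29 = 0.7878;  α = 0.2122.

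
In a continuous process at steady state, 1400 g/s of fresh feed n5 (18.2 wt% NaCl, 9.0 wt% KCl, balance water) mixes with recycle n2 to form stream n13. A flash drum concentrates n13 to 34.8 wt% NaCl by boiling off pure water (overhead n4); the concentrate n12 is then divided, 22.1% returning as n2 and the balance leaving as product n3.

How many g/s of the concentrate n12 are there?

Overall NaCl balance (none leaves overhead): NaCl in fresh feed = NaCl in product, i.e. 1400×0.182 = (1−0.221)·n12·0.348.
n12 = 254.8/(0.348×0.779) = 939.9 g/s.

939.9 g/s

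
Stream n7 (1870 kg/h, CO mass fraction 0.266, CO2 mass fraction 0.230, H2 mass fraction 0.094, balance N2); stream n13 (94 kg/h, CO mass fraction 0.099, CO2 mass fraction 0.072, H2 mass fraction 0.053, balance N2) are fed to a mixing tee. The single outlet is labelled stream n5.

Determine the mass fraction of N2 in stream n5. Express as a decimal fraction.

0.428

Total flow out = 1870 + 94 = 1964 kg/h.
N2 in = 1870×0.410 + 94×0.776 = 839.64 kg/h.
N2 mass fraction in n5 = 839.64/1964 = 0.428.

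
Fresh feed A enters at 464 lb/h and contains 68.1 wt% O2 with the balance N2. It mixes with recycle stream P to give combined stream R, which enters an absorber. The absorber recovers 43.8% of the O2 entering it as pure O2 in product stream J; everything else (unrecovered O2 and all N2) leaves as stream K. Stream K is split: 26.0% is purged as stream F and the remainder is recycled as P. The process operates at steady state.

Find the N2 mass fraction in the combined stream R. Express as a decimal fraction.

0.513

N2 enters only via A and leaves only via the purge: 464×0.319 = 0.260×(N2 in K), and the absorber passes all N2, so N2 in R = N2 in K = 569.29 lb/h.
O2 in R: m_A = 464×0.681 + (1−0.260)·(1−0.438)·m_A, so m_A = 315.98/0.5841 = 540.96 lb/h.
R = 540.96 + 569.29 = 1110.2 lb/h.
N2 fraction in R = 569.29/1110.2 = 0.513.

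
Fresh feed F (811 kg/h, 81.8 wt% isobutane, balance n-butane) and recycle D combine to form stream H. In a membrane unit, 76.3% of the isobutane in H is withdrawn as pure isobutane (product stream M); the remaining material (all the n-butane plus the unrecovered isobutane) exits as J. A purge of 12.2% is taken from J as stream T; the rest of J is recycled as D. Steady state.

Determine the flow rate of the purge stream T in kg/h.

n-butane enters only via F and leaves only via the purge: 811×0.182 = 0.122×(n-butane in J), and the membrane unit passes all n-butane, so n-butane in H = n-butane in J = 1209.9 kg/h.
isobutane in H: m_A = 811×0.818 + (1−0.122)·(1−0.763)·m_A, so m_A = 663.4/0.7919 = 837.71 kg/h.
J = (1−0.763)×837.71 + 1209.9 = 1408.4 kg/h.
Purge T = 0.122×1408.4 = 171.82 kg/h.

171.8 kg/h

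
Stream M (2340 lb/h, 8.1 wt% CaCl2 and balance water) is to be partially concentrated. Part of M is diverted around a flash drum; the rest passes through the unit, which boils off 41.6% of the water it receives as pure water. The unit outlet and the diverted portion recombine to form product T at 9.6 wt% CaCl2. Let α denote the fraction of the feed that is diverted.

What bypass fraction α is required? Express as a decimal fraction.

All 2340×0.081 = 189.54 lb/h of CaCl2 reaches T, so T = 189.54/0.096 = 1974.4 lb/h and vapour = 365.63 lb/h.
The evaporator receives (1−α)·2340 of feed at 0.919 water and removes 0.416 of that water:
0.416×0.919×(1−α)×2340 = 365.63
(1−α) = 365.63/894.59 = 0.4087;  α = 0.5913.

0.591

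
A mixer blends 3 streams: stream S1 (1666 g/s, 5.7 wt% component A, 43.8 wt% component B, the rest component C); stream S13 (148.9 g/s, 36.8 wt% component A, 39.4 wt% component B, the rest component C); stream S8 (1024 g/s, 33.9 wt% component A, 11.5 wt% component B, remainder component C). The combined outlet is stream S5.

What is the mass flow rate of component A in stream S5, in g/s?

component A out = component A in = 1666×0.057 + 148.9×0.368 + 1024×0.339 = 496.89 g/s.

496.9 g/s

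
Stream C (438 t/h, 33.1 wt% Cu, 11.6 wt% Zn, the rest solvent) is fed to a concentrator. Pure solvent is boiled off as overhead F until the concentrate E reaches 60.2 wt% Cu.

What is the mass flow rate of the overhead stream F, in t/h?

Cu is conserved: 438×0.331 = 144.98 t/h all reports to the concentrate.
Concentrate = 144.98/(target fraction) = 240.83 t/h.
Overhead = 438 − 240.83 = 197.17 t/h.

197.2 t/h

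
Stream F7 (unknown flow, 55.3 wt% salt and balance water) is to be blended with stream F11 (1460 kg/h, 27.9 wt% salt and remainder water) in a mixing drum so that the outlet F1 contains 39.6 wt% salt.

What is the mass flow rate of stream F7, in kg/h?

Let F7 be the unknown flow. Total out = 1460 + F7.
salt balance: 407.34 + 0.553·F7 = 0.396·(1460 + F7)
(0.553 − 0.396)·F7 = 0.396×1460 − 407.34 = 170.82
F7 = 170.82 / 0.157 = 1088 kg/h

1088 kg/h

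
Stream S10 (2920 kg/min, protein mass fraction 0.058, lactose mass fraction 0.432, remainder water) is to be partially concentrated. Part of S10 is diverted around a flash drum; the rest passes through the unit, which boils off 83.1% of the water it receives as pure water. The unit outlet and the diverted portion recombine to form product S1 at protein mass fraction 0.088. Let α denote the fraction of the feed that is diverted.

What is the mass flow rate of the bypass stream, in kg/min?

571.2 kg/min

All 2920×0.058 = 169.36 kg/min of protein reaches S1, so S1 = 169.36/0.088 = 1924.5 kg/min and vapour = 995.45 kg/min.
The evaporator receives (1−α)·2920 of feed at 0.510 water and removes 0.831 of that water:
0.831×0.510×(1−α)×2920 = 995.45
(1−α) = 995.45/1237.5 = 0.8044;  α = 0.1956.
Bypass flow = 0.1956×2920 = 571.18 kg/min.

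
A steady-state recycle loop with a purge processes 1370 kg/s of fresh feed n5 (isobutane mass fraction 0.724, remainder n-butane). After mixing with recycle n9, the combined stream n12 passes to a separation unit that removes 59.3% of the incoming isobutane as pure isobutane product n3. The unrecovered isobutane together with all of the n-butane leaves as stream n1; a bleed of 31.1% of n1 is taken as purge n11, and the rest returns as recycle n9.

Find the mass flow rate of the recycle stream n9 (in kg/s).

1224 kg/s

n-butane enters only via n5 and leaves only via the purge: 1370×0.276 = 0.311×(n-butane in n1), and the separation unit passes all n-butane, so n-butane in n12 = n-butane in n1 = 1215.8 kg/s.
isobutane in n12: m_A = 1370×0.724 + (1−0.311)·(1−0.593)·m_A, so m_A = 991.88/0.7196 = 1378.4 kg/s.
n1 = (1−0.593)×1378.4 + 1215.8 = 1776.8 kg/s.
Recycle n9 = (1−0.311)×1776.8 = 1224.2 kg/s.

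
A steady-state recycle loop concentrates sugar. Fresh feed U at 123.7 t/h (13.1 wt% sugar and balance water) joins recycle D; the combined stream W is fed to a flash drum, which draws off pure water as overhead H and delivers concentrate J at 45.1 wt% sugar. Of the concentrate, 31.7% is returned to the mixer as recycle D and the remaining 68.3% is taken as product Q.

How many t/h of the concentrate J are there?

52.61 t/h

Overall sugar balance (none leaves overhead): sugar in fresh feed = sugar in product, i.e. 123.7×0.131 = (1−0.317)·J·0.451.
J = 16.205/(0.451×0.683) = 52.607 t/h.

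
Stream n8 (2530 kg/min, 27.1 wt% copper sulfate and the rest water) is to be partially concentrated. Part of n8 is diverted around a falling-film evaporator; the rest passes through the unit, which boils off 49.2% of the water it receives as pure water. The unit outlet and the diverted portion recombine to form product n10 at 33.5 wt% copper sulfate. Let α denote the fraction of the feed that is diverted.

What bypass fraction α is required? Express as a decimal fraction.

0.467

All 2530×0.271 = 685.63 kg/min of copper sulfate reaches n10, so n10 = 685.63/0.335 = 2046.7 kg/min and vapour = 483.34 kg/min.
The evaporator receives (1−α)·2530 of feed at 0.729 water and removes 0.492 of that water:
0.492×0.729×(1−α)×2530 = 483.34
(1−α) = 483.34/907.43 = 0.5327;  α = 0.4673.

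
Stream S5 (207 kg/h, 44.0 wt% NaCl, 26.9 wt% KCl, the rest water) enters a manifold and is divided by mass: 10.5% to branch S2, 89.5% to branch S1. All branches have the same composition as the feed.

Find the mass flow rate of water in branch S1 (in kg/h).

53.91 kg/h

Branch S1 total = 0.895×207 = 185.27 kg/h.
water in S1 = 0.291×185.27 = 53.912 kg/h.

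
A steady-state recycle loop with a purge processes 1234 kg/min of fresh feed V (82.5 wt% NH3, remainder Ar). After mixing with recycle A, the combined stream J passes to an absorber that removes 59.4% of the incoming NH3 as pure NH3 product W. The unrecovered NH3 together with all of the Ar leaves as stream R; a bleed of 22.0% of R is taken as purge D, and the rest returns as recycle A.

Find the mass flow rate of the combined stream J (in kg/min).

2471 kg/min

Ar enters only via V and leaves only via the purge: 1234×0.175 = 0.220×(Ar in R), and the absorber passes all Ar, so Ar in J = Ar in R = 981.59 kg/min.
NH3 in J: m_A = 1234×0.825 + (1−0.220)·(1−0.594)·m_A, so m_A = 1018/0.6833 = 1489.9 kg/min.
J = 1489.9 + 981.59 = 2471.4 kg/min.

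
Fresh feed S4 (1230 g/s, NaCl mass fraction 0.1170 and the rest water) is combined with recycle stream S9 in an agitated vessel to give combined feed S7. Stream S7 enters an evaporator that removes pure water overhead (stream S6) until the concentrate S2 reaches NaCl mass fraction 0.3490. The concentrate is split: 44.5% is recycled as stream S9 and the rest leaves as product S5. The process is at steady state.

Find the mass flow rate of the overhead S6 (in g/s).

817.7 g/s

Overall NaCl balance (none leaves overhead): NaCl in fresh feed = NaCl in product, i.e. 1230×0.117 = (1−0.445)·S2·0.349.
S2 = 143.91/(0.349×0.555) = 742.97 g/s.
Recycle S9 = 0.445×742.97 = 330.62 g/s.
Combined feed S7 = 1230 + 330.62 = 1560.6 g/s.
Overhead S6 = S7 − S2 = 1560.6 − 742.97 = 817.65 g/s.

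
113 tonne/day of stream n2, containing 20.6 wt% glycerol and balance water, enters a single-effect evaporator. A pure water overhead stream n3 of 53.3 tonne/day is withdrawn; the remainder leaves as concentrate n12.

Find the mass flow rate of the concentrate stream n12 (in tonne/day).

Concentrate = 113 − 53.3 = 59.7 tonne/day.

59.7 tonne/day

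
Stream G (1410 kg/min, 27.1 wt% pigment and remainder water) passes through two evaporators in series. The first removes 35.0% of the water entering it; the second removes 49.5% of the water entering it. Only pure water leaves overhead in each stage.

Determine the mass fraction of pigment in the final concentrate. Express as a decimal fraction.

0.531

water in feed = 1410×0.729 = 1027.9 kg/min.
After stage 1: water left = (1−0.350)×1027.9 = 668.13; stream total = 1050.2 kg/min.
After stage 2: water left = (1−0.495)×668.13 = 337.4; final concentrate = 719.51 kg/min.
pigment fraction = 382.11/719.51 = 0.531.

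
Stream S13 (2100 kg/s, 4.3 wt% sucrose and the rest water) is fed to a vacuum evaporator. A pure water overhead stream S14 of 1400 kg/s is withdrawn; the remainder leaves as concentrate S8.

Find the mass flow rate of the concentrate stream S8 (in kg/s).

Concentrate = 2100 − 1400 = 700 kg/s.

700 kg/s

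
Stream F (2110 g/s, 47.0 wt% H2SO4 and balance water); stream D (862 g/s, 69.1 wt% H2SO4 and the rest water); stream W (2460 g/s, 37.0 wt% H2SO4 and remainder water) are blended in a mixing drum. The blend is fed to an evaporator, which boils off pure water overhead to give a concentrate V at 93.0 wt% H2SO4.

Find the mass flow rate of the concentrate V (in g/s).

2686 g/s

H2SO4 entering = 2110×0.470 + 862×0.691 + 2460×0.370 = 2497.5 g/s.
All H2SO4 reports to V, so V = 2497.5/0.930 = 2685.5 g/s.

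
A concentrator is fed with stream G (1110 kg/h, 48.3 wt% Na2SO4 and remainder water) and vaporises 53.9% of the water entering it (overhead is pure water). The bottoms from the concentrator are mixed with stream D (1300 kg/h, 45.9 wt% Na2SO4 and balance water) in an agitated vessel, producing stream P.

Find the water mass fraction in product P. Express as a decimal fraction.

Vapour removed = 0.539×0.517×1110 = 309.32 kg/h; concentrate = 800.68 kg/h.
water reaching the mixer = 264.55 (from concentrate) + 1300×0.541 = 967.85 kg/h.
Product flow = 800.68 + 1300 = 2100.7 kg/h; water fraction = 0.461.

0.461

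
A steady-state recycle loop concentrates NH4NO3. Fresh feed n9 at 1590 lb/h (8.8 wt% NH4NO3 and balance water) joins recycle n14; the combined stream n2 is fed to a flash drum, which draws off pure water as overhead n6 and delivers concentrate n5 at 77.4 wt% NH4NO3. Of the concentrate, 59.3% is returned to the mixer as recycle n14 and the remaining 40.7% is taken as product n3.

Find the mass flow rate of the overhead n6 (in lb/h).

Overall NH4NO3 balance (none leaves overhead): NH4NO3 in fresh feed = NH4NO3 in product, i.e. 1590×0.088 = (1−0.593)·n5·0.774.
n5 = 139.92/(0.774×0.407) = 444.17 lb/h.
Recycle n14 = 0.593×444.17 = 263.39 lb/h.
Combined feed n2 = 1590 + 263.39 = 1853.4 lb/h.
Overhead n6 = n2 − n5 = 1853.4 − 444.17 = 1409.2 lb/h.

1409 lb/h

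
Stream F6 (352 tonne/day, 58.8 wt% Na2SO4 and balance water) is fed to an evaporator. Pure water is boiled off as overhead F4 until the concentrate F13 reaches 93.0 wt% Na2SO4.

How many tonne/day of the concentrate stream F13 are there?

222.6 tonne/day

Na2SO4 is conserved: 352×0.588 = 206.98 tonne/day all reports to the concentrate.
Concentrate = 206.98/(target fraction) = 222.55 tonne/day.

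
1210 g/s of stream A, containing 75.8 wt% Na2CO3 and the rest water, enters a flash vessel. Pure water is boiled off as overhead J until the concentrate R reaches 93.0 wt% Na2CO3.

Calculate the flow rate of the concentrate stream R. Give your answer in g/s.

Na2CO3 is conserved: 1210×0.758 = 917.18 g/s all reports to the concentrate.
Concentrate = 917.18/(target fraction) = 986.22 g/s.

986.2 g/s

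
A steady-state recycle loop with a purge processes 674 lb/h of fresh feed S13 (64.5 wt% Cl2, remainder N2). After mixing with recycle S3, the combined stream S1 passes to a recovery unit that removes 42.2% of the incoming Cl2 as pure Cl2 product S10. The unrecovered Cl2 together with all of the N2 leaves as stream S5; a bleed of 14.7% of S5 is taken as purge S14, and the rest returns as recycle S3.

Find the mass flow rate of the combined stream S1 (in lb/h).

N2 enters only via S13 and leaves only via the purge: 674×0.355 = 0.147×(N2 in S5), and the recovery unit passes all N2, so N2 in S1 = N2 in S5 = 1627.7 lb/h.
Cl2 in S1: m_A = 674×0.645 + (1−0.147)·(1−0.422)·m_A, so m_A = 434.73/0.5070 = 857.51 lb/h.
S1 = 857.51 + 1627.7 = 2485.2 lb/h.

2485 lb/h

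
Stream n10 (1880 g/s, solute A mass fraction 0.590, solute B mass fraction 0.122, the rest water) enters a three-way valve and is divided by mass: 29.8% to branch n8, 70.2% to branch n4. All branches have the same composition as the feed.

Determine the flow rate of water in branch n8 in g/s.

Branch n8 total = 0.298×1880 = 560.24 g/s.
water in n8 = 0.288×560.24 = 161.35 g/s.

161.3 g/s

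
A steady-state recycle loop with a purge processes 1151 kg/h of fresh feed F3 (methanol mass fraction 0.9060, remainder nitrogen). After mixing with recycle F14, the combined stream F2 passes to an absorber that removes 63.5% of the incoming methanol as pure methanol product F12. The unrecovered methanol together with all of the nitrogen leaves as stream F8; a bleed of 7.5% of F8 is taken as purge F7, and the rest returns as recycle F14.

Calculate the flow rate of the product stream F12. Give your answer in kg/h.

999.7 kg/h

methanol in F2: m_A = 1151×0.906 + (1−0.075)·(1−0.635)·m_A, so m_A = 1042.8/0.6624 = 1574.3 kg/h.
Product F12 = 0.635×1574.3 = 999.71 kg/h.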